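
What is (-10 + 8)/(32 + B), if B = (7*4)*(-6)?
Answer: 1/68 ≈ 0.014706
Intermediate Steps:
B = -168 (B = 28*(-6) = -168)
(-10 + 8)/(32 + B) = (-10 + 8)/(32 - 168) = -2/(-136) = -2*(-1/136) = 1/68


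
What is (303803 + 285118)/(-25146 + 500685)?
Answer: 196307/158513 ≈ 1.2384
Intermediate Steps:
(303803 + 285118)/(-25146 + 500685) = 588921/475539 = 588921*(1/475539) = 196307/158513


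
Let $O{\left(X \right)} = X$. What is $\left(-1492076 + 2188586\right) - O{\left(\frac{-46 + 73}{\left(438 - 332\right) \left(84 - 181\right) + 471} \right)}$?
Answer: $\frac{6833459637}{9811} \approx 6.9651 \cdot 10^{5}$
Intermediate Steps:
$\left(-1492076 + 2188586\right) - O{\left(\frac{-46 + 73}{\left(438 - 332\right) \left(84 - 181\right) + 471} \right)} = \left(-1492076 + 2188586\right) - \frac{-46 + 73}{\left(438 - 332\right) \left(84 - 181\right) + 471} = 696510 - \frac{27}{106 \left(-97\right) + 471} = 696510 - \frac{27}{-10282 + 471} = 696510 - \frac{27}{-9811} = 696510 - 27 \left(- \frac{1}{9811}\right) = 696510 - - \frac{27}{9811} = 696510 + \frac{27}{9811} = \frac{6833459637}{9811}$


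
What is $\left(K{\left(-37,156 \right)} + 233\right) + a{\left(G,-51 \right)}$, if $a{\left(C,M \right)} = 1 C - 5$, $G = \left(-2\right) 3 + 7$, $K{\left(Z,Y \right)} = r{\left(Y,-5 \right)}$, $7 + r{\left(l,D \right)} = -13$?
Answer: $209$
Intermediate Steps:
$r{\left(l,D \right)} = -20$ ($r{\left(l,D \right)} = -7 - 13 = -20$)
$K{\left(Z,Y \right)} = -20$
$G = 1$ ($G = -6 + 7 = 1$)
$a{\left(C,M \right)} = -5 + C$ ($a{\left(C,M \right)} = C - 5 = -5 + C$)
$\left(K{\left(-37,156 \right)} + 233\right) + a{\left(G,-51 \right)} = \left(-20 + 233\right) + \left(-5 + 1\right) = 213 - 4 = 209$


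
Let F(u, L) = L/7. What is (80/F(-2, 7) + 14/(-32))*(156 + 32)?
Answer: 59831/4 ≈ 14958.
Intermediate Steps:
F(u, L) = L/7 (F(u, L) = L*(1/7) = L/7)
(80/F(-2, 7) + 14/(-32))*(156 + 32) = (80/(((1/7)*7)) + 14/(-32))*(156 + 32) = (80/1 + 14*(-1/32))*188 = (80*1 - 7/16)*188 = (80 - 7/16)*188 = (1273/16)*188 = 59831/4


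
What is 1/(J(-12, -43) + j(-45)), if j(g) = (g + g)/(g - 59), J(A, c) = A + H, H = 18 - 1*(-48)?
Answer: 52/2853 ≈ 0.018226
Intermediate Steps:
H = 66 (H = 18 + 48 = 66)
J(A, c) = 66 + A (J(A, c) = A + 66 = 66 + A)
j(g) = 2*g/(-59 + g) (j(g) = (2*g)/(-59 + g) = 2*g/(-59 + g))
1/(J(-12, -43) + j(-45)) = 1/((66 - 12) + 2*(-45)/(-59 - 45)) = 1/(54 + 2*(-45)/(-104)) = 1/(54 + 2*(-45)*(-1/104)) = 1/(54 + 45/52) = 1/(2853/52) = 52/2853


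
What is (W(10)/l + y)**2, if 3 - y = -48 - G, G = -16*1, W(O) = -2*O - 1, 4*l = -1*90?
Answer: 290521/225 ≈ 1291.2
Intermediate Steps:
l = -45/2 (l = (-1*90)/4 = (1/4)*(-90) = -45/2 ≈ -22.500)
W(O) = -1 - 2*O
G = -16
y = 35 (y = 3 - (-48 - 1*(-16)) = 3 - (-48 + 16) = 3 - 1*(-32) = 3 + 32 = 35)
(W(10)/l + y)**2 = ((-1 - 2*10)/(-45/2) + 35)**2 = ((-1 - 20)*(-2/45) + 35)**2 = (-21*(-2/45) + 35)**2 = (14/15 + 35)**2 = (539/15)**2 = 290521/225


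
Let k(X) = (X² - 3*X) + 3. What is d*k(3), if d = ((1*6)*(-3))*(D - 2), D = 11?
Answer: -486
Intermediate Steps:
k(X) = 3 + X² - 3*X
d = -162 (d = ((1*6)*(-3))*(11 - 2) = (6*(-3))*9 = -18*9 = -162)
d*k(3) = -162*(3 + 3² - 3*3) = -162*(3 + 9 - 9) = -162*3 = -486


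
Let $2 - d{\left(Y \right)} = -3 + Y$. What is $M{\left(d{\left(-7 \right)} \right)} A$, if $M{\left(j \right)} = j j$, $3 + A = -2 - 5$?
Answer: $-1440$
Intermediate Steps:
$d{\left(Y \right)} = 5 - Y$ ($d{\left(Y \right)} = 2 - \left(-3 + Y\right) = 5 - Y$)
$A = -10$ ($A = -3 - 7 = -10$)
$M{\left(j \right)} = j^{2}$
$M{\left(d{\left(-7 \right)} \right)} A = \left(5 - -7\right)^{2} \left(-10\right) = \left(5 + 7\right)^{2} \left(-10\right) = 12^{2} \left(-10\right) = 144 \left(-10\right) = -1440$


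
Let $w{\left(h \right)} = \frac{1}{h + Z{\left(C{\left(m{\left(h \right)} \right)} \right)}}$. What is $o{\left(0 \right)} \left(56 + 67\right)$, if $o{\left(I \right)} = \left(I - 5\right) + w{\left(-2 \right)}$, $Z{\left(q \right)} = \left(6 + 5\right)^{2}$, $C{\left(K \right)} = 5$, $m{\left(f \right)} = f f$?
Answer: $- \frac{73062}{119} \approx -613.97$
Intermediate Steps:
$m{\left(f \right)} = f^{2}$
$Z{\left(q \right)} = 121$ ($Z{\left(q \right)} = 11^{2} = 121$)
$w{\left(h \right)} = \frac{1}{121 + h}$ ($w{\left(h \right)} = \frac{1}{h + 121} = \frac{1}{121 + h}$)
$o{\left(I \right)} = - \frac{594}{119} + I$ ($o{\left(I \right)} = \left(I - 5\right) + \frac{1}{121 - 2} = \left(-5 + I\right) + \frac{1}{119} = - \frac{594}{119} + I$)
$o{\left(0 \right)} \left(56 + 67\right) = \left(- \frac{594}{119} + 0\right) \left(56 + 67\right) = \left(- \frac{594}{119}\right) 123 = - \frac{73062}{119}$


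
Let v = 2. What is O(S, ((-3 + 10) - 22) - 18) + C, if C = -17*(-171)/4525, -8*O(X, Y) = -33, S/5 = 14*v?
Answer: 172581/36200 ≈ 4.7674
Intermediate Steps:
S = 140 (S = 5*(14*2) = 5*28 = 140)
O(X, Y) = 33/8 (O(X, Y) = -1/8*(-33) = 33/8)
C = 2907/4525 (C = 2907*(1/4525) = 2907/4525 ≈ 0.64243)
O(S, ((-3 + 10) - 22) - 18) + C = 33/8 + 2907/4525 = 172581/36200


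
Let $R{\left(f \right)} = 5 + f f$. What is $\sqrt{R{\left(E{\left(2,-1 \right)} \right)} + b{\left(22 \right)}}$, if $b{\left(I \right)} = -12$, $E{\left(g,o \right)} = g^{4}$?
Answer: $\sqrt{249} \approx 15.78$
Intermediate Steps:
$R{\left(f \right)} = 5 + f^{2}$
$\sqrt{R{\left(E{\left(2,-1 \right)} \right)} + b{\left(22 \right)}} = \sqrt{\left(5 + \left(2^{4}\right)^{2}\right) - 12} = \sqrt{\left(5 + 16^{2}\right) - 12} = \sqrt{\left(5 + 256\right) - 12} = \sqrt{261 - 12} = \sqrt{249}$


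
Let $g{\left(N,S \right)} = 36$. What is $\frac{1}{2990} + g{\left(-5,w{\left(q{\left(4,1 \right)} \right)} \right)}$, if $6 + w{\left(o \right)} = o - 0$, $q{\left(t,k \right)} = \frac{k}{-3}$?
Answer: $\frac{107641}{2990} \approx 36.0$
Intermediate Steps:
$q{\left(t,k \right)} = - \frac{k}{3}$ ($q{\left(t,k \right)} = k \left(- \frac{1}{3}\right) = - \frac{k}{3}$)
$w{\left(o \right)} = -6 + o$ ($w{\left(o \right)} = -6 + \left(o - 0\right) = -6 + \left(o + 0\right) = -6 + o$)
$\frac{1}{2990} + g{\left(-5,w{\left(q{\left(4,1 \right)} \right)} \right)} = \frac{1}{2990} + 36 = \frac{107641}{2990}$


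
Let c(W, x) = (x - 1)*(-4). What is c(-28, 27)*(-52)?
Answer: 5408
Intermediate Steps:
c(W, x) = 4 - 4*x (c(W, x) = (-1 + x)*(-4) = 4 - 4*x)
c(-28, 27)*(-52) = (4 - 4*27)*(-52) = (4 - 108)*(-52) = -104*(-52) = 5408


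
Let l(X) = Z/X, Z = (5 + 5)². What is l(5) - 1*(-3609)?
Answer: 3629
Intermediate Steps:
Z = 100 (Z = 10² = 100)
l(X) = 100/X
l(5) - 1*(-3609) = 100/5 - 1*(-3609) = 100*(⅕) + 3609 = 20 + 3609 = 3629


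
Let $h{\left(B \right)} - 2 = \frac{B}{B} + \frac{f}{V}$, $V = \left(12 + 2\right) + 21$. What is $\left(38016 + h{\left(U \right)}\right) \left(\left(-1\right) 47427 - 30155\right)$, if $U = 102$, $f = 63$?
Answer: $- \frac{14748648528}{5} \approx -2.9497 \cdot 10^{9}$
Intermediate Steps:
$V = 35$ ($V = 14 + 21 = 35$)
$h{\left(B \right)} = \frac{24}{5}$ ($h{\left(B \right)} = 2 + \left(\frac{B}{B} + \frac{63}{35}\right) = 2 + \left(1 + 63 \cdot \frac{1}{35}\right) = 2 + \left(1 + \frac{9}{5}\right) = 2 + \frac{14}{5} = \frac{24}{5}$)
$\left(38016 + h{\left(U \right)}\right) \left(\left(-1\right) 47427 - 30155\right) = \left(38016 + \frac{24}{5}\right) \left(\left(-1\right) 47427 - 30155\right) = \frac{190104 \left(-47427 - 30155\right)}{5} = \frac{190104}{5} \left(-77582\right) = - \frac{14748648528}{5}$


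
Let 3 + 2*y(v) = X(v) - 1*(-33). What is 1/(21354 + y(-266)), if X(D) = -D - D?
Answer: 1/21635 ≈ 4.6221e-5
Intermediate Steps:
X(D) = -2*D
y(v) = 15 - v (y(v) = -3/2 + (-2*v - 1*(-33))/2 = -3/2 + (-2*v + 33)/2 = -3/2 + (33 - 2*v)/2 = -3/2 + (33/2 - v) = 15 - v)
1/(21354 + y(-266)) = 1/(21354 + (15 - 1*(-266))) = 1/(21354 + (15 + 266)) = 1/(21354 + 281) = 1/21635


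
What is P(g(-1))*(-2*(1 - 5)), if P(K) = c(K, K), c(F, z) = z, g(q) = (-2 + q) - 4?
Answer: -56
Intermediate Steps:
g(q) = -6 + q
P(K) = K
P(g(-1))*(-2*(1 - 5)) = (-6 - 1)*(-2*(1 - 5)) = -(-14)*(-4) = -7*8 = -56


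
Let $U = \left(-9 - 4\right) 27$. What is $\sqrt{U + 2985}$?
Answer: $\sqrt{2634} \approx 51.323$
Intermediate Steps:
$U = -351$ ($U = \left(-13\right) 27 = -351$)
$\sqrt{U + 2985} = \sqrt{-351 + 2985} = \sqrt{2634}$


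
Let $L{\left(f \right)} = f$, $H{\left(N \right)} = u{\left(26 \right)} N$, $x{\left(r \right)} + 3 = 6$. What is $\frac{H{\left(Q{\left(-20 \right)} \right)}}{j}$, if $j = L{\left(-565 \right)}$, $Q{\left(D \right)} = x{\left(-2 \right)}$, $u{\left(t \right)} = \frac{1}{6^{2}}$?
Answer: $- \frac{1}{6780} \approx -0.00014749$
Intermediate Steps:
$x{\left(r \right)} = 3$ ($x{\left(r \right)} = -3 + 6 = 3$)
$u{\left(t \right)} = \frac{1}{36}$
$Q{\left(D \right)} = 3$
$H{\left(N \right)} = \frac{N}{36}$
$j = -565$
$\frac{H{\left(Q{\left(-20 \right)} \right)}}{j} = \frac{\frac{1}{36} \cdot 3}{-565} = \frac{1}{12} \left(- \frac{1}{565}\right) = - \frac{1}{6780}$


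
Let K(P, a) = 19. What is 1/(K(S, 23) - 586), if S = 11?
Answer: -1/567 ≈ -0.0017637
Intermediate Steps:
1/(K(S, 23) - 586) = 1/(19 - 586) = 1/(-567) = -1/567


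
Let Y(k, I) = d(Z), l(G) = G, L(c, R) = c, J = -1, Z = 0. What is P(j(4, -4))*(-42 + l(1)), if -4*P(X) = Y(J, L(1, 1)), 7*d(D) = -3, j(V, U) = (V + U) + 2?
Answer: -123/28 ≈ -4.3929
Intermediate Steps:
j(V, U) = 2 + U + V (j(V, U) = (U + V) + 2 = 2 + U + V)
d(D) = -3/7 (d(D) = (1/7)*(-3) = -3/7)
Y(k, I) = -3/7
P(X) = 3/28 (P(X) = -1/4*(-3/7) = 3/28)
P(j(4, -4))*(-42 + l(1)) = 3*(-42 + 1)/28 = (3/28)*(-41) = -123/28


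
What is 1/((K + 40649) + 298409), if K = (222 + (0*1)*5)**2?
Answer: 1/388342 ≈ 2.5750e-6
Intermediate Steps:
K = 49284 (K = (222 + 0*5)**2 = (222 + 0)**2 = 222**2 = 49284)
1/((K + 40649) + 298409) = 1/((49284 + 40649) + 298409) = 1/(89933 + 298409) = 1/388342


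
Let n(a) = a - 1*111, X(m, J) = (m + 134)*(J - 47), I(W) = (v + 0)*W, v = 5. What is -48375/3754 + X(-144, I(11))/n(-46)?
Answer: -7294555/589378 ≈ -12.377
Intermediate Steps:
I(W) = 5*W (I(W) = (5 + 0)*W = 5*W)
X(m, J) = (-47 + J)*(134 + m) (X(m, J) = (134 + m)*(-47 + J) = (-47 + J)*(134 + m))
n(a) = -111 + a (n(a) = a - 111 = -111 + a)
-48375/3754 + X(-144, I(11))/n(-46) = -48375/3754 + (-6298 - 47*(-144) + 134*(5*11) + (5*11)*(-144))/(-111 - 46) = -48375*1/3754 + (-6298 + 6768 + 134*55 + 55*(-144))/(-157) = -48375/3754 + (-6298 + 6768 + 7370 - 7920)*(-1/157) = -48375/3754 - 80*(-1/157) = -48375/3754 + 80/157 = -7294555/589378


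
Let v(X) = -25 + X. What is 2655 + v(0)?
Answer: 2630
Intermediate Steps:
2655 + v(0) = 2655 + (-25 + 0) = 2655 - 25 = 2630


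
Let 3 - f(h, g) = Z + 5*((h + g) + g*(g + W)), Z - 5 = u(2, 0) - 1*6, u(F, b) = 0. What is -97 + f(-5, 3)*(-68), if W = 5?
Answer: 7111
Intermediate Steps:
Z = -1 (Z = 5 + (0 - 1*6) = 5 + (0 - 6) = 5 - 6 = -1)
f(h, g) = 4 - 5*g - 5*h - 5*g*(5 + g) (f(h, g) = 3 - (-1 + 5*((h + g) + g*(g + 5))) = 3 - (-1 + 5*((g + h) + g*(5 + g))) = 3 - (-1 + 5*(g + h + g*(5 + g))) = 3 - (-1 + (5*g + 5*h + 5*g*(5 + g))) = 3 - (-1 + 5*g + 5*h + 5*g*(5 + g)) = 3 + (1 - 5*g - 5*h - 5*g*(5 + g)) = 4 - 5*g - 5*h - 5*g*(5 + g))
-97 + f(-5, 3)*(-68) = -97 + (4 - 30*3 - 5*(-5) - 5*3²)*(-68) = -97 + (4 - 90 + 25 - 5*9)*(-68) = -97 + (4 - 90 + 25 - 45)*(-68) = -97 - 106*(-68) = -97 + 7208 = 7111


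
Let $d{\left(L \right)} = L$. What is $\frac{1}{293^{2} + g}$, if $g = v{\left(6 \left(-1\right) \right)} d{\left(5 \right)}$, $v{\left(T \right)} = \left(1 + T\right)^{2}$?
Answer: $\frac{1}{85974} \approx 1.1631 \cdot 10^{-5}$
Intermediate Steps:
$g = 125$ ($g = \left(1 + 6 \left(-1\right)\right)^{2} \cdot 5 = \left(1 - 6\right)^{2} \cdot 5 = \left(-5\right)^{2} \cdot 5 = 25 \cdot 5 = 125$)
$\frac{1}{293^{2} + g} = \frac{1}{293^{2} + 125} = \frac{1}{85849 + 125} = \frac{1}{85974}$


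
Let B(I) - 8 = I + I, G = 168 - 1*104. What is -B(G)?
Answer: -136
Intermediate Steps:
G = 64 (G = 168 - 104 = 64)
B(I) = 8 + 2*I (B(I) = 8 + (I + I) = 8 + 2*I)
-B(G) = -(8 + 2*64) = -(8 + 128) = -1*136 = -136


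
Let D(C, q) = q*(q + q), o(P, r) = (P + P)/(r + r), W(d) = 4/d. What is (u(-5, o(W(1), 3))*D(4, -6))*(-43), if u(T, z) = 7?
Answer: -21672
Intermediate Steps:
o(P, r) = P/r (o(P, r) = (2*P)/((2*r)) = (2*P)*(1/(2*r)) = P/r)
D(C, q) = 2*q² (D(C, q) = q*(2*q) = 2*q²)
(u(-5, o(W(1), 3))*D(4, -6))*(-43) = (7*(2*(-6)²))*(-43) = (7*(2*36))*(-43) = (7*72)*(-43) = 504*(-43) = -21672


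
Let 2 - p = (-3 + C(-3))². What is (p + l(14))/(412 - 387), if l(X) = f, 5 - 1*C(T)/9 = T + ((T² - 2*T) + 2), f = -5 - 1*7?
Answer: -7066/25 ≈ -282.64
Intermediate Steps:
f = -12 (f = -5 - 7 = -12)
C(T) = 27 - 9*T² + 9*T (C(T) = 45 - 9*(T + ((T² - 2*T) + 2)) = 45 - 9*(T + (2 + T² - 2*T)) = 45 - 9*(2 + T² - T) = 45 + (-18 - 9*T² + 9*T) = 27 - 9*T² + 9*T)
l(X) = -12
p = -7054 (p = 2 - (-3 + (27 - 9*(-3)² + 9*(-3)))² = 2 - (-3 + (27 - 9*9 - 27))² = 2 - (-3 + (27 - 81 - 27))² = 2 - (-3 - 81)² = 2 - 1*(-84)² = 2 - 1*7056 = 2 - 7056 = -7054)
(p + l(14))/(412 - 387) = (-7054 - 12)/(412 - 387) = -7066/25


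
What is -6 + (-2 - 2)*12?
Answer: -54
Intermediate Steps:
-6 + (-2 - 2)*12 = -6 - 4*12 = -6 - 48 = -54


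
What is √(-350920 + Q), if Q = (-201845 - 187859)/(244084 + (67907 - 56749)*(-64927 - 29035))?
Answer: I*√6024251931645194078163/131022989 ≈ 592.38*I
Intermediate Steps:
Q = 48713/131022989 (Q = -389704/(244084 + 11158*(-93962)) = -389704/(244084 - 1048427996) = -389704/(-1048183912) = -389704*(-1/1048183912) = 48713/131022989 ≈ 0.00037179)
√(-350920 + Q) = √(-350920 + 48713/131022989) = √(-45978587251167/131022989) = I*√6024251931645194078163/131022989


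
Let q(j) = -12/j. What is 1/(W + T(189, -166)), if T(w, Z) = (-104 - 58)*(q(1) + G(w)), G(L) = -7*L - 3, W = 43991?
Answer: 1/260747 ≈ 3.8351e-6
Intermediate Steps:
G(L) = -3 - 7*L
T(w, Z) = 2430 + 1134*w (T(w, Z) = (-104 - 58)*(-12/1 + (-3 - 7*w)) = -162*(-12*1 + (-3 - 7*w)) = -162*(-12 + (-3 - 7*w)) = -162*(-15 - 7*w) = 2430 + 1134*w)
1/(W + T(189, -166)) = 1/(43991 + (2430 + 1134*189)) = 1/(43991 + (2430 + 214326)) = 1/(43991 + 216756) = 1/260747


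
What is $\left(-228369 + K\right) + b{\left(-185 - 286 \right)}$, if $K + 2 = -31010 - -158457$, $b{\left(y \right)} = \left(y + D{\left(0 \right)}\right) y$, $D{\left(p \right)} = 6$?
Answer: $118091$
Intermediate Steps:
$b{\left(y \right)} = y \left(6 + y\right)$ ($b{\left(y \right)} = \left(y + 6\right) y = \left(6 + y\right) y = y \left(6 + y\right)$)
$K = 127445$ ($K = -2 - -127447 = -2 + \left(-31010 + 158457\right) = -2 + 127447 = 127445$)
$\left(-228369 + K\right) + b{\left(-185 - 286 \right)} = \left(-228369 + 127445\right) + \left(-185 - 286\right) \left(6 - 471\right) = -100924 + \left(-185 - 286\right) \left(6 - 471\right) = -100924 - 471 \left(6 - 471\right) = -100924 - -219015 = -100924 + 219015 = 118091$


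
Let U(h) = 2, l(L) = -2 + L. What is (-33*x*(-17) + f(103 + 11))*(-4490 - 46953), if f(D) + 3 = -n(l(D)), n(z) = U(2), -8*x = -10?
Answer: -143268755/4 ≈ -3.5817e+7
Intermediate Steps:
x = 5/4 (x = -⅛*(-10) = 5/4 ≈ 1.2500)
n(z) = 2
f(D) = -5 (f(D) = -3 - 1*2 = -3 - 2 = -5)
(-33*x*(-17) + f(103 + 11))*(-4490 - 46953) = (-33*5/4*(-17) - 5)*(-4490 - 46953) = (-165/4*(-17) - 5)*(-51443) = (2805/4 - 5)*(-51443) = (2785/4)*(-51443) = -143268755/4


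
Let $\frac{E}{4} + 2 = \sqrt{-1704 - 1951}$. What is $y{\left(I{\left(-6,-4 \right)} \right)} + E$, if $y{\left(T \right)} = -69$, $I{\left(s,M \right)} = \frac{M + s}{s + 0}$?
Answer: $-77 + 4 i \sqrt{3655} \approx -77.0 + 241.83 i$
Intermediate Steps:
$I{\left(s,M \right)} = \frac{M + s}{s}$
$E = -8 + 4 i \sqrt{3655}$ ($E = -8 + 4 \sqrt{-1704 - 1951} = -8 + 4 \sqrt{-3655} = -8 + 4 i \sqrt{3655} \approx -8.0 + 241.83 i$)
$y{\left(I{\left(-6,-4 \right)} \right)} + E = -69 - \left(8 - 4 i \sqrt{3655}\right) = -77 + 4 i \sqrt{3655}$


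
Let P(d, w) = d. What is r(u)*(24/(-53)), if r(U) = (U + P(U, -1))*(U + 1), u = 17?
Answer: -14688/53 ≈ -277.13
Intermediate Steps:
r(U) = 2*U*(1 + U) (r(U) = (U + U)*(U + 1) = (2*U)*(1 + U) = 2*U*(1 + U))
r(u)*(24/(-53)) = (2*17*(1 + 17))*(24/(-53)) = (2*17*18)*(24*(-1/53)) = 612*(-24/53) = -14688/53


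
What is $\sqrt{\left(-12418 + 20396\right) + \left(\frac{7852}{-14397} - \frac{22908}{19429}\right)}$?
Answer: $\frac{\sqrt{624086882609600418690}}{279719313} \approx 89.31$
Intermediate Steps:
$\sqrt{\left(-12418 + 20396\right) + \left(\frac{7852}{-14397} - \frac{22908}{19429}\right)} = \sqrt{7978 + \left(7852 \left(- \frac{1}{14397}\right) - \frac{22908}{19429}\right)} = \sqrt{7978 - \frac{482362984}{279719313}} = \sqrt{\frac{2231118316130}{279719313}} = \frac{\sqrt{624086882609600418690}}{279719313}$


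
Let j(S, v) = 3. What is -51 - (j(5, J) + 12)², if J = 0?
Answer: -276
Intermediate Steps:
-51 - (j(5, J) + 12)² = -51 - (3 + 12)² = -51 - 1*15² = -51 - 1*225 = -51 - 225 = -276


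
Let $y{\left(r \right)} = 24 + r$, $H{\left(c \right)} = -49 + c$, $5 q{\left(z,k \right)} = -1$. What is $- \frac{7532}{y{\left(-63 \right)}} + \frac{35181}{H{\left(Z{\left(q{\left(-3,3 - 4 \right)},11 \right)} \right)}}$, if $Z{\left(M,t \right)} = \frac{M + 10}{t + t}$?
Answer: $- \frac{110698078}{208299} \approx -531.44$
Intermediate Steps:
$q{\left(z,k \right)} = - \frac{1}{5}$ ($q{\left(z,k \right)} = \frac{1}{5} \left(-1\right) = - \frac{1}{5}$)
$Z{\left(M,t \right)} = \frac{10 + M}{2 t}$
$- \frac{7532}{y{\left(-63 \right)}} + \frac{35181}{H{\left(Z{\left(q{\left(-3,3 - 4 \right)},11 \right)} \right)}} = - \frac{7532}{24 - 63} + \frac{35181}{-49 + \frac{10 - \frac{1}{5}}{2 \cdot 11}} = - \frac{7532}{-39} + \frac{35181}{-49 + \frac{1}{2} \cdot \frac{1}{11} \cdot \frac{49}{5}} = \left(-7532\right) \left(- \frac{1}{39}\right) + \frac{35181}{-49 + \frac{49}{110}} = \frac{7532}{39} + \frac{35181}{- \frac{5341}{110}} = \frac{7532}{39} + 35181 \left(- \frac{110}{5341}\right) = \frac{7532}{39} - \frac{3869910}{5341} = - \frac{110698078}{208299}$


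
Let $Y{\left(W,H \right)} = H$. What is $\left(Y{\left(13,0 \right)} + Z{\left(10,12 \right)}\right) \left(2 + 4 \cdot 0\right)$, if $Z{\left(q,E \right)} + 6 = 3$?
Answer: $-6$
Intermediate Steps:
$Z{\left(q,E \right)} = -3$ ($Z{\left(q,E \right)} = -6 + 3 = -3$)
$\left(Y{\left(13,0 \right)} + Z{\left(10,12 \right)}\right) \left(2 + 4 \cdot 0\right) = \left(0 - 3\right) \left(2 + 4 \cdot 0\right) = - 3 \left(2 + 0\right) = \left(-3\right) 2 = -6$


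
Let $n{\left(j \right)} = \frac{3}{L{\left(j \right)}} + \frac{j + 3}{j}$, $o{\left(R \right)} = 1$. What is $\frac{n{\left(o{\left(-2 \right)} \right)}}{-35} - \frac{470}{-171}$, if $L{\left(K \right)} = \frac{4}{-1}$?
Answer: $\frac{63577}{23940} \approx 2.6557$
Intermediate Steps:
$L{\left(K \right)} = -4$ ($L{\left(K \right)} = 4 \left(-1\right) = -4$)
$n{\left(j \right)} = - \frac{3}{4} + \frac{3 + j}{j}$ ($n{\left(j \right)} = \frac{3}{-4} + \frac{j + 3}{j} = 3 \left(- \frac{1}{4}\right) + \frac{3 + j}{j} = - \frac{3}{4} + \frac{3 + j}{j}$)
$\frac{n{\left(o{\left(-2 \right)} \right)}}{-35} - \frac{470}{-171} = \frac{\frac{1}{4} \cdot 1^{-1} \left(12 + 1\right)}{-35} - \frac{470}{-171} = \frac{1}{4} \cdot 1 \cdot 13 \left(- \frac{1}{35}\right) - - \frac{470}{171} = \frac{13}{4} \left(- \frac{1}{35}\right) + \frac{470}{171} = - \frac{13}{140} + \frac{470}{171} = \frac{63577}{23940}$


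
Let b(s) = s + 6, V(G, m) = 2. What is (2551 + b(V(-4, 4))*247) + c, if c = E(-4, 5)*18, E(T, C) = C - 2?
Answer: 4581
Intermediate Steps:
E(T, C) = -2 + C
b(s) = 6 + s
c = 54 (c = (-2 + 5)*18 = 3*18 = 54)
(2551 + b(V(-4, 4))*247) + c = (2551 + (6 + 2)*247) + 54 = (2551 + 8*247) + 54 = (2551 + 1976) + 54 = 4527 + 54 = 4581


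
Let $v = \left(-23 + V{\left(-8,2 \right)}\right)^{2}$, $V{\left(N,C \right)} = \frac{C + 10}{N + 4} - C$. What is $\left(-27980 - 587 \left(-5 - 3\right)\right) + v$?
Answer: $-22500$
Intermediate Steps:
$V{\left(N,C \right)} = - C + \frac{10 + C}{4 + N}$ ($V{\left(N,C \right)} = \frac{10 + C}{4 + N} - C = - C + \frac{10 + C}{4 + N}$)
$v = 784$ ($v = \left(-23 + \frac{10 - 6 - 2 \left(-8\right)}{4 - 8}\right)^{2} = \left(-23 + \frac{10 - 6 + 16}{-4}\right)^{2} = \left(-23 - 5\right)^{2} = \left(-28\right)^{2} = 784$)
$\left(-27980 - 587 \left(-5 - 3\right)\right) + v = \left(-27980 - 587 \left(-5 - 3\right)\right) + 784 = \left(-27980 - -4696\right) + 784 = \left(-27980 + 4696\right) + 784 = -23284 + 784 = -22500$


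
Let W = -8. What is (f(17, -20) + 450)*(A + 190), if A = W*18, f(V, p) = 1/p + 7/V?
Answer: 3521829/170 ≈ 20717.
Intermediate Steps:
f(V, p) = 1/p + 7/V
A = -144 (A = -8*18 = -144)
(f(17, -20) + 450)*(A + 190) = ((1/(-20) + 7/17) + 450)*(-144 + 190) = ((-1/20 + 7*(1/17)) + 450)*46 = ((-1/20 + 7/17) + 450)*46 = (123/340 + 450)*46 = (153123/340)*46 = 3521829/170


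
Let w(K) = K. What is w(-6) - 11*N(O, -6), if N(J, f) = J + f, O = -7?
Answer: 137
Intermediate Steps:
w(-6) - 11*N(O, -6) = -6 - 11*(-7 - 6) = -6 - 11*(-13) = -6 + 143 = 137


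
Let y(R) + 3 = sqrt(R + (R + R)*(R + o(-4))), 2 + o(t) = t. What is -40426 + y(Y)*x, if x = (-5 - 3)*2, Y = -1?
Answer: -40378 - 16*sqrt(13) ≈ -40436.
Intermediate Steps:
o(t) = -2 + t
x = -16 (x = -8*2 = -16)
y(R) = -3 + sqrt(R + 2*R*(-6 + R)) (y(R) = -3 + sqrt(R + (R + R)*(R + (-2 - 4))) = -3 + sqrt(R + (2*R)*(R - 6)) = -3 + sqrt(R + (2*R)*(-6 + R)) = -3 + sqrt(R + 2*R*(-6 + R)))
-40426 + y(Y)*x = -40426 + (-3 + sqrt(-(-11 + 2*(-1))))*(-16) = -40426 + (-3 + sqrt(-(-11 - 2)))*(-16) = -40426 + (-3 + sqrt(-1*(-13)))*(-16) = -40426 + (-3 + sqrt(13))*(-16) = -40426 + (48 - 16*sqrt(13)) = -40378 - 16*sqrt(13)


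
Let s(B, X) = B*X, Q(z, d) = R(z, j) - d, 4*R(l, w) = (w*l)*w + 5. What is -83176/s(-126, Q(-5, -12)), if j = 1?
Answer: 10397/189 ≈ 55.011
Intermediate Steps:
R(l, w) = 5/4 + l*w²/4 (R(l, w) = ((w*l)*w + 5)/4 = ((l*w)*w + 5)/4 = (l*w² + 5)/4 = (5 + l*w²)/4 = 5/4 + l*w²/4)
Q(z, d) = 5/4 - d + z/4 (Q(z, d) = (5/4 + (¼)*z*1²) - d = (5/4 + (¼)*z*1) - d = (5/4 + z/4) - d = 5/4 - d + z/4)
-83176/s(-126, Q(-5, -12)) = -83176*(-1/(126*(5/4 - 1*(-12) + (¼)*(-5)))) = -83176*(-1/(126*(5/4 + 12 - 5/4))) = -83176/((-126*12)) = -83176/(-1512) = -83176*(-1/1512) = 10397/189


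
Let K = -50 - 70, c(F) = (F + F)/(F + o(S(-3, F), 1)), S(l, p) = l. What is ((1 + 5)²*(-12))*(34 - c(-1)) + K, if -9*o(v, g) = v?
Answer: -13512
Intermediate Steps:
o(v, g) = -v/9
c(F) = 2*F/(⅓ + F) (c(F) = (F + F)/(F - ⅑*(-3)) = (2*F)/(F + ⅓) = (2*F)/(⅓ + F) = 2*F/(⅓ + F))
K = -120
((1 + 5)²*(-12))*(34 - c(-1)) + K = ((1 + 5)²*(-12))*(34 - 6*(-1)/(1 + 3*(-1))) - 120 = (6²*(-12))*(34 - 6*(-1)/(1 - 3)) - 120 = (36*(-12))*(34 - 6*(-1)/(-2)) - 120 = -432*(34 - 6*(-1)*(-1)/2) - 120 = -432*(34 - 1*3) - 120 = -432*(34 - 3) - 120 = -432*31 - 120 = -13392 - 120 = -13512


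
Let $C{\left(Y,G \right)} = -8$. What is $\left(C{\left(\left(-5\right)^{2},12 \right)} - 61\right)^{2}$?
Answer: $4761$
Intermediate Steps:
$\left(C{\left(\left(-5\right)^{2},12 \right)} - 61\right)^{2} = \left(-8 - 61\right)^{2} = \left(-69\right)^{2} = 4761$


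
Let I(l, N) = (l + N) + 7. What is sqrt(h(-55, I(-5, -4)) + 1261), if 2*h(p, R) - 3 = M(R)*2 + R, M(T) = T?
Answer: sqrt(5038)/2 ≈ 35.489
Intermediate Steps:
I(l, N) = 7 + N + l (I(l, N) = (N + l) + 7 = 7 + N + l)
h(p, R) = 3/2 + 3*R/2 (h(p, R) = 3/2 + (R*2 + R)/2 = 3/2 + (2*R + R)/2 = 3/2 + (3*R)/2 = 3/2 + 3*R/2)
sqrt(h(-55, I(-5, -4)) + 1261) = sqrt((3/2 + 3*(7 - 4 - 5)/2) + 1261) = sqrt((3/2 + (3/2)*(-2)) + 1261) = sqrt((3/2 - 3) + 1261) = sqrt(-3/2 + 1261) = sqrt(2519/2) = sqrt(5038)/2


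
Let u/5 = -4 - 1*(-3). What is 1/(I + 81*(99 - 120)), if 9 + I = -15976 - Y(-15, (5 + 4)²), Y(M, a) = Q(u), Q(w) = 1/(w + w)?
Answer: -10/176859 ≈ -5.6542e-5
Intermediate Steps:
u = -5 (u = 5*(-4 - 1*(-3)) = 5*(-4 + 3) = 5*(-1) = -5)
Q(w) = 1/(2*w)
Y(M, a) = -⅒ (Y(M, a) = (½)/(-5) = (½)*(-⅕) = -⅒)
I = -159849/10 (I = -9 + (-15976 - 1*(-⅒)) = -9 + (-15976 + ⅒) = -9 - 159759/10 = -159849/10 ≈ -15985.)
1/(I + 81*(99 - 120)) = 1/(-159849/10 + 81*(99 - 120)) = 1/(-159849/10 + 81*(-21)) = 1/(-159849/10 - 1701) = 1/(-176859/10) = -10/176859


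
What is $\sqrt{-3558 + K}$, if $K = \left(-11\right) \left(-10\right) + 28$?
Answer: $6 i \sqrt{95} \approx 58.481 i$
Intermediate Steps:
$K = 138$ ($K = 110 + 28 = 138$)
$\sqrt{-3558 + K} = \sqrt{-3558 + 138} = \sqrt{-3420} = 6 i \sqrt{95}$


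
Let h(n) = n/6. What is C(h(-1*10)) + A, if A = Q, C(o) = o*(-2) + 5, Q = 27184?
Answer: 81577/3 ≈ 27192.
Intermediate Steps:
h(n) = n/6 (h(n) = n*(1/6) = n/6)
C(o) = 5 - 2*o (C(o) = -2*o + 5 = 5 - 2*o)
A = 27184
C(h(-1*10)) + A = (5 - (-1*10)/3) + 27184 = (5 - (-10)/3) + 27184 = (5 - 2*(-5/3)) + 27184 = (5 + 10/3) + 27184 = 25/3 + 27184 = 81577/3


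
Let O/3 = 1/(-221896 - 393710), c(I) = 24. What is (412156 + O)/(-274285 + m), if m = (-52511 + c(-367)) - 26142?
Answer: -84575235511/72418658628 ≈ -1.1679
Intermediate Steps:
O = -1/205202 (O = 3/(-221896 - 393710) = 3/(-615606) = 3*(-1/615606) = -1/205202 ≈ -4.8732e-6)
m = -78629 (m = (-52511 + 24) - 26142 = -52487 - 26142 = -78629)
(412156 + O)/(-274285 + m) = (412156 - 1/205202)/(-274285 - 78629) = (84575235511/205202)/(-352914) = (84575235511/205202)*(-1/352914) = -84575235511/72418658628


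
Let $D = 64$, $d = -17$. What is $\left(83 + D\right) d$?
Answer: $-2499$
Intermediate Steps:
$\left(83 + D\right) d = \left(83 + 64\right) \left(-17\right) = 147 \left(-17\right) = -2499$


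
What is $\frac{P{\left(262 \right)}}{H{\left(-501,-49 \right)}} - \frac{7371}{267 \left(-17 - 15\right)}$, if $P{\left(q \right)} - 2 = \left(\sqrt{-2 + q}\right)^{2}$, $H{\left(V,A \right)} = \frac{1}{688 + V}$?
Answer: $\frac{139537369}{2848} \approx 48995.0$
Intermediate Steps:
$P{\left(q \right)} = q$ ($P{\left(q \right)} = 2 + \left(\sqrt{-2 + q}\right)^{2} = 2 + \left(-2 + q\right) = q$)
$\frac{P{\left(262 \right)}}{H{\left(-501,-49 \right)}} - \frac{7371}{267 \left(-17 - 15\right)} = \frac{262}{\frac{1}{688 - 501}} - \frac{7371}{267 \left(-17 - 15\right)} = \frac{262}{\frac{1}{187}} - \frac{7371}{267 \left(-32\right)} = 262 \frac{1}{\frac{1}{187}} - \frac{7371}{-8544} = 262 \cdot 187 - - \frac{2457}{2848} = 48994 + \frac{2457}{2848} = \frac{139537369}{2848}$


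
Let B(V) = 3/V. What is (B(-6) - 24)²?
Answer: 2401/4 ≈ 600.25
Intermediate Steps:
(B(-6) - 24)² = (3/(-6) - 24)² = (3*(-⅙) - 24)² = (-½ - 24)² = (-49/2)² = 2401/4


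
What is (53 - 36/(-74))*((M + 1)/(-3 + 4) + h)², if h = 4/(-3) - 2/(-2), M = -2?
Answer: 31664/333 ≈ 95.087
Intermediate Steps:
h = -⅓ (h = 4*(-⅓) - 2*(-½) = -4/3 + 1 = -⅓ ≈ -0.33333)
(53 - 36/(-74))*((M + 1)/(-3 + 4) + h)² = (53 - 36/(-74))*((-2 + 1)/(-3 + 4) - ⅓)² = (53 - 36*(-1/74))*(-1/1 - ⅓)² = (53 + 18/37)*(-1*1 - ⅓)² = 1979*(-1 - ⅓)²/37 = 1979*(-4/3)²/37 = (1979/37)*(16/9) = 31664/333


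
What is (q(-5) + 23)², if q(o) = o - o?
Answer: 529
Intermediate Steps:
q(o) = 0
(q(-5) + 23)² = (0 + 23)² = 23² = 529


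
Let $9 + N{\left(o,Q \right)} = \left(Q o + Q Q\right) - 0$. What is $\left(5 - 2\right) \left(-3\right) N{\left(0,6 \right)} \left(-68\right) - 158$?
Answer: $16366$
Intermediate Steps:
$N{\left(o,Q \right)} = -9 + Q^{2} + Q o$ ($N{\left(o,Q \right)} = -9 + \left(\left(Q o + Q Q\right) - 0\right) = -9 + \left(\left(Q o + Q^{2}\right) + 0\right) = -9 + \left(\left(Q^{2} + Q o\right) + 0\right) = -9 + \left(Q^{2} + Q o\right) = -9 + Q^{2} + Q o$)
$\left(5 - 2\right) \left(-3\right) N{\left(0,6 \right)} \left(-68\right) - 158 = \left(5 - 2\right) \left(-3\right) \left(-9 + 6^{2} + 6 \cdot 0\right) \left(-68\right) - 158 = \left(5 - 2\right) \left(-3\right) \left(-9 + 36 + 0\right) \left(-68\right) - 158 = 3 \left(-3\right) 27 \left(-68\right) - 158 = \left(-9\right) 27 \left(-68\right) - 158 = \left(-243\right) \left(-68\right) - 158 = 16524 - 158 = 16366$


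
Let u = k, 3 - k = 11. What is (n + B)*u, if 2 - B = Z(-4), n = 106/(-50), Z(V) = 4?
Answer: 824/25 ≈ 32.960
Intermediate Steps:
n = -53/25 (n = 106*(-1/50) = -53/25 ≈ -2.1200)
k = -8 (k = 3 - 1*11 = 3 - 11 = -8)
u = -8
B = -2 (B = 2 - 1*4 = 2 - 4 = -2)
(n + B)*u = (-53/25 - 2)*(-8) = -103/25*(-8) = 824/25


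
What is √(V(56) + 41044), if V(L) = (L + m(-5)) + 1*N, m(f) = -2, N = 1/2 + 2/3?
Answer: √1479570/6 ≈ 202.73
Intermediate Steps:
N = 7/6 (N = 1*(½) + 2*(⅓) = ½ + ⅔ = 7/6 ≈ 1.1667)
V(L) = -⅚ + L (V(L) = (L - 2) + 1*(7/6) = (-2 + L) + 7/6 = -⅚ + L)
√(V(56) + 41044) = √((-⅚ + 56) + 41044) = √(331/6 + 41044) = √(246595/6) = √1479570/6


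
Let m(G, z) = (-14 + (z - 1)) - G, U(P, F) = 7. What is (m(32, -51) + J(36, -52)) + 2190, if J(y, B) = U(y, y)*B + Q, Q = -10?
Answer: 1718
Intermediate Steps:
J(y, B) = -10 + 7*B (J(y, B) = 7*B - 10 = -10 + 7*B)
m(G, z) = -15 + z - G (m(G, z) = (-14 + (-1 + z)) - G = (-15 + z) - G = -15 + z - G)
(m(32, -51) + J(36, -52)) + 2190 = ((-15 - 51 - 1*32) + (-10 + 7*(-52))) + 2190 = ((-15 - 51 - 32) + (-10 - 364)) + 2190 = (-98 - 374) + 2190 = -472 + 2190 = 1718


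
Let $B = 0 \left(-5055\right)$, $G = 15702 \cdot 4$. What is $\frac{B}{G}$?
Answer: $0$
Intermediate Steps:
$G = 62808$
$B = 0$
$\frac{B}{G} = \frac{0}{62808} = 0 \cdot \frac{1}{62808} = 0$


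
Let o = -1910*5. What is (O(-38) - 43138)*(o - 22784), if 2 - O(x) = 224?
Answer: 1402002240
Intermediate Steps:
O(x) = -222 (O(x) = 2 - 1*224 = 2 - 224 = -222)
o = -9550
(O(-38) - 43138)*(o - 22784) = (-222 - 43138)*(-9550 - 22784) = -43360*(-32334) = 1402002240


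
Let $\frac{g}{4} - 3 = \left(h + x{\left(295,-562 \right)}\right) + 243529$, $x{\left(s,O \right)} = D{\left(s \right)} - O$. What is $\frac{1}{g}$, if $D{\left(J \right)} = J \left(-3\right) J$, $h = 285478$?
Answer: $\frac{1}{1073988} \approx 9.3111 \cdot 10^{-7}$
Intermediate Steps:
$D{\left(J \right)} = - 3 J^{2}$ ($D{\left(J \right)} = - 3 J J = - 3 J^{2}$)
$x{\left(s,O \right)} = - O - 3 s^{2}$ ($x{\left(s,O \right)} = - 3 s^{2} - O = - O - 3 s^{2}$)
$g = 1073988$ ($g = 12 + 4 \left(\left(285478 - \left(-562 + 3 \cdot 295^{2}\right)\right) + 243529\right) = 12 + 4 \left(\left(285478 + \left(562 - 261075\right)\right) + 243529\right) = 12 + 4 \left(\left(285478 - 260513\right) + 243529\right) = 12 + 4 \left(24965 + 243529\right) = 12 + 4 \cdot 268494 = 12 + 1073976 = 1073988$)
$\frac{1}{g} = \frac{1}{1073988}$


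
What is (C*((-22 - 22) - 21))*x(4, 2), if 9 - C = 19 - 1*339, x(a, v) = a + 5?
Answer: -192465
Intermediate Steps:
x(a, v) = 5 + a
C = 329 (C = 9 - (19 - 1*339) = 9 - (19 - 339) = 9 - 1*(-320) = 9 + 320 = 329)
(C*((-22 - 22) - 21))*x(4, 2) = (329*((-22 - 22) - 21))*(5 + 4) = (329*(-44 - 21))*9 = (329*(-65))*9 = -21385*9 = -192465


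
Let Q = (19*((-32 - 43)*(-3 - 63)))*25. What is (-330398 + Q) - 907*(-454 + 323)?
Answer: 2139669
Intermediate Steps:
Q = 2351250 (Q = (19*(-75*(-66)))*25 = (19*4950)*25 = 94050*25 = 2351250)
(-330398 + Q) - 907*(-454 + 323) = (-330398 + 2351250) - 907*(-454 + 323) = 2020852 - 907*(-131) = 2020852 + 118817 = 2139669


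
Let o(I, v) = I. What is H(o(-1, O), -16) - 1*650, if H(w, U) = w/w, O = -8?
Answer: -649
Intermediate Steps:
H(w, U) = 1
H(o(-1, O), -16) - 1*650 = 1 - 1*650 = 1 - 650 = -649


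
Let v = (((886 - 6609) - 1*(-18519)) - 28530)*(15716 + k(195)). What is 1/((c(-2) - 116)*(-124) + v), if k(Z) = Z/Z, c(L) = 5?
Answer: -1/247277514 ≈ -4.0440e-9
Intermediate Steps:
k(Z) = 1
v = -247291278 (v = (((886 - 6609) - 1*(-18519)) - 28530)*(15716 + 1) = ((-5723 + 18519) - 28530)*15717 = (12796 - 28530)*15717 = -15734*15717 = -247291278)
1/((c(-2) - 116)*(-124) + v) = 1/((5 - 116)*(-124) - 247291278) = 1/(-111*(-124) - 247291278) = 1/(13764 - 247291278) = 1/(-247277514) = -1/247277514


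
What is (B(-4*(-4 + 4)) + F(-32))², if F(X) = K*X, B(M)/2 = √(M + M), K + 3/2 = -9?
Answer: 112896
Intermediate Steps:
K = -21/2 (K = -3/2 - 9 = -21/2 ≈ -10.500)
B(M) = 2*√2*√M (B(M) = 2*√(M + M) = 2*√(2*M) = 2*(√2*√M) = 2*√2*√M)
F(X) = -21*X/2
(B(-4*(-4 + 4)) + F(-32))² = (2*√2*√(-4*(-4 + 4)) - 21/2*(-32))² = (2*√2*√(-4*0) + 336)² = (2*√2*√0 + 336)² = (2*√2*0 + 336)² = (0 + 336)² = 336² = 112896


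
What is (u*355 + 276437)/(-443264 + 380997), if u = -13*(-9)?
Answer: -317972/62267 ≈ -5.1066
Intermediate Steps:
u = 117
(u*355 + 276437)/(-443264 + 380997) = (117*355 + 276437)/(-443264 + 380997) = (41535 + 276437)/(-62267) = 317972*(-1/62267) = -317972/62267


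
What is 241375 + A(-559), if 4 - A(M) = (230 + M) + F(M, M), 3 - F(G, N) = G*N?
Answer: 554186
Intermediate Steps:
F(G, N) = 3 - G*N
A(M) = -229 + M² - M (A(M) = 4 - ((230 + M) + (3 - M*M)) = 4 - ((230 + M) + (3 - M²)) = 4 - (233 + M - M²) = 4 + (-233 + M² - M) = -229 + M² - M)
241375 + A(-559) = 241375 + (-229 + (-559)² - 1*(-559)) = 241375 + (-229 + 312481 + 559) = 241375 + 312811 = 554186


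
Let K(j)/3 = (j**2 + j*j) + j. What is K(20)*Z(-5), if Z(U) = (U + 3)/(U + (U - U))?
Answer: 984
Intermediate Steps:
Z(U) = (3 + U)/U (Z(U) = (3 + U)/(U + 0) = (3 + U)/U)
K(j) = 3*j + 6*j**2 (K(j) = 3*((j**2 + j*j) + j) = 3*((j**2 + j**2) + j) = 3*(2*j**2 + j) = 3*(j + 2*j**2) = 3*j + 6*j**2)
K(20)*Z(-5) = (3*20*(1 + 2*20))*((3 - 5)/(-5)) = (3*20*(1 + 40))*(-1/5*(-2)) = (3*20*41)*(2/5) = 2460*(2/5) = 984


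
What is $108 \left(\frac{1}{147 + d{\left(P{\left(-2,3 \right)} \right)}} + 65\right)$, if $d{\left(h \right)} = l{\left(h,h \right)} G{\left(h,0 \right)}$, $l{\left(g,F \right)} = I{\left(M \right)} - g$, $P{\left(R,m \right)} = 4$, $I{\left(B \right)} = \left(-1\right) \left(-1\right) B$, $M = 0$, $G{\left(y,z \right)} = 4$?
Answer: $\frac{919728}{131} \approx 7020.8$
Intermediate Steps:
$I{\left(B \right)} = B$ ($I{\left(B \right)} = 1 B = B$)
$l{\left(g,F \right)} = - g$ ($l{\left(g,F \right)} = 0 - g = - g$)
$d{\left(h \right)} = - 4 h$ ($d{\left(h \right)} = - h 4 = - 4 h$)
$108 \left(\frac{1}{147 + d{\left(P{\left(-2,3 \right)} \right)}} + 65\right) = 108 \left(\frac{1}{147 - 16} + 65\right) = 108 \left(\frac{1}{131} + 65\right) = 108 \cdot \frac{8516}{131} = \frac{919728}{131}$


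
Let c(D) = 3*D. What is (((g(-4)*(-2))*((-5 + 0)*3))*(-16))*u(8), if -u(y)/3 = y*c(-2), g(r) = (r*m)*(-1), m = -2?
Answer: 552960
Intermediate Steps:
g(r) = 2*r (g(r) = (r*(-2))*(-1) = -2*r*(-1) = 2*r)
u(y) = 18*y (u(y) = -3*y*3*(-2) = -3*y*(-6) = -(-18)*y = 18*y)
(((g(-4)*(-2))*((-5 + 0)*3))*(-16))*u(8) = ((((2*(-4))*(-2))*((-5 + 0)*3))*(-16))*(18*8) = (((-8*(-2))*(-5*3))*(-16))*144 = ((16*(-15))*(-16))*144 = -240*(-16)*144 = 3840*144 = 552960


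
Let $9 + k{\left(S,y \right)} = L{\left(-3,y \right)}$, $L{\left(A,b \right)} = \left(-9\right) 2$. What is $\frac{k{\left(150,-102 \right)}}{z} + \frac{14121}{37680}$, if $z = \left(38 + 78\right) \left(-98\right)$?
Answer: $\frac{6731037}{17847760} \approx 0.37714$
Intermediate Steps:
$L{\left(A,b \right)} = -18$
$k{\left(S,y \right)} = -27$ ($k{\left(S,y \right)} = -9 - 18 = -27$)
$z = -11368$ ($z = 116 \left(-98\right) = -11368$)
$\frac{k{\left(150,-102 \right)}}{z} + \frac{14121}{37680} = - \frac{27}{-11368} + \frac{14121}{37680} = \left(-27\right) \left(- \frac{1}{11368}\right) + 14121 \cdot \frac{1}{37680} = \frac{27}{11368} + \frac{4707}{12560} = \frac{6731037}{17847760}$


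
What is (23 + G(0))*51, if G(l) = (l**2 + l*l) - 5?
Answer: 918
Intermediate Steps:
G(l) = -5 + 2*l**2 (G(l) = (l**2 + l**2) - 5 = 2*l**2 - 5 = -5 + 2*l**2)
(23 + G(0))*51 = (23 + (-5 + 2*0**2))*51 = (23 + (-5 + 2*0))*51 = (23 + (-5 + 0))*51 = (23 - 5)*51 = 18*51 = 918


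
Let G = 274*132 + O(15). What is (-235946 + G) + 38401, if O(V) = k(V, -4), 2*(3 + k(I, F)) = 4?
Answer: -161378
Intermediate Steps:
k(I, F) = -1 (k(I, F) = -3 + (½)*4 = -3 + 2 = -1)
O(V) = -1
G = 36167 (G = 274*132 - 1 = 36168 - 1 = 36167)
(-235946 + G) + 38401 = (-235946 + 36167) + 38401 = -199779 + 38401 = -161378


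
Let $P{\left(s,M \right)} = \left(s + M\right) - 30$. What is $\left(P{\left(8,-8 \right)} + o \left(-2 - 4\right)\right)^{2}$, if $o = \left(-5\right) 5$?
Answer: $14400$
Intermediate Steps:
$o = -25$
$P{\left(s,M \right)} = -30 + M + s$ ($P{\left(s,M \right)} = \left(M + s\right) - 30 = -30 + M + s$)
$\left(P{\left(8,-8 \right)} + o \left(-2 - 4\right)\right)^{2} = \left(\left(-30 - 8 + 8\right) - 25 \left(-2 - 4\right)\right)^{2} = \left(-30 - -150\right)^{2} = \left(-30 + 150\right)^{2} = 120^{2} = 14400$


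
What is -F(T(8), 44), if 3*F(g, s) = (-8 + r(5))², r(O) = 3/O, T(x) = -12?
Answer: -1369/75 ≈ -18.253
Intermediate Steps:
F(g, s) = 1369/75 (F(g, s) = (-8 + 3/5)²/3 = (-8 + 3*(⅕))²/3 = (-8 + ⅗)²/3 = (-37/5)²/3 = (⅓)*(1369/25) = 1369/75)
-F(T(8), 44) = -1*1369/75 = -1369/75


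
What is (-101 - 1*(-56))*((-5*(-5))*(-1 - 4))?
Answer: 5625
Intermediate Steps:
(-101 - 1*(-56))*((-5*(-5))*(-1 - 4)) = (-101 + 56)*(25*(-5)) = -45*(-125) = 5625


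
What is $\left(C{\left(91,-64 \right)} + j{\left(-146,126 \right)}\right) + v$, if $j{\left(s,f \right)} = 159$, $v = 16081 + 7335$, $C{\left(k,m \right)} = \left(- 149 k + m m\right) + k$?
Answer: $14203$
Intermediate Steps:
$C{\left(k,m \right)} = m^{2} - 148 k$ ($C{\left(k,m \right)} = \left(- 149 k + m^{2}\right) + k = \left(m^{2} - 149 k\right) + k = m^{2} - 148 k$)
$v = 23416$
$\left(C{\left(91,-64 \right)} + j{\left(-146,126 \right)}\right) + v = \left(\left(\left(-64\right)^{2} - 13468\right) + 159\right) + 23416 = \left(\left(4096 - 13468\right) + 159\right) + 23416 = \left(-9372 + 159\right) + 23416 = -9213 + 23416 = 14203$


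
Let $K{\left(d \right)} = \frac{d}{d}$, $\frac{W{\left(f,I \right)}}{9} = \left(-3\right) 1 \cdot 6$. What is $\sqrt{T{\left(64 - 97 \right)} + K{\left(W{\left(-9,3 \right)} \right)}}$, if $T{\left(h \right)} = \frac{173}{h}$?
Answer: $\frac{2 i \sqrt{1155}}{33} \approx 2.0597 i$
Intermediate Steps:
$W{\left(f,I \right)} = -162$ ($W{\left(f,I \right)} = 9 \left(-3\right) 1 \cdot 6 = 9 \left(\left(-3\right) 6\right) = 9 \left(-18\right) = -162$)
$K{\left(d \right)} = 1$
$\sqrt{T{\left(64 - 97 \right)} + K{\left(W{\left(-9,3 \right)} \right)}} = \sqrt{\frac{173}{64 - 97} + 1} = \sqrt{\frac{173}{-33} + 1} = \sqrt{173 \left(- \frac{1}{33}\right) + 1} = \sqrt{- \frac{173}{33} + 1} = \sqrt{- \frac{140}{33}} = \frac{2 i \sqrt{1155}}{33}$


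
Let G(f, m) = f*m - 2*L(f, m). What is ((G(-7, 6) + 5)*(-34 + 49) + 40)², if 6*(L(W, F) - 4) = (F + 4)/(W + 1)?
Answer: 3534400/9 ≈ 3.9271e+5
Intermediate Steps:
L(W, F) = 4 + (4 + F)/(6*(1 + W)) (L(W, F) = 4 + ((F + 4)/(W + 1))/6 = 4 + ((4 + F)/(1 + W))/6 = 4 + (4 + F)/(6*(1 + W)))
G(f, m) = f*m - (28 + m + 24*f)/(3*(1 + f))
((G(-7, 6) + 5)*(-34 + 49) + 40)² = (((-28 - 1*6 - 24*(-7) + 3*(-7)*6*(1 - 7))/(3*(1 - 7)) + 5)*(-34 + 49) + 40)² = (((⅓)*(-28 - 6 + 168 + 3*(-7)*6*(-6))/(-6) + 5)*15 + 40)² = (((⅓)*(-⅙)*(-28 - 6 + 168 + 756) + 5)*15 + 40)² = (((⅓)*(-⅙)*890 + 5)*15 + 40)² = ((-445/9 + 5)*15 + 40)² = (-400/9*15 + 40)² = (-2000/3 + 40)² = (-1880/3)² = 3534400/9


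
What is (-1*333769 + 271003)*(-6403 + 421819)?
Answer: -26074000656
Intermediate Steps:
(-1*333769 + 271003)*(-6403 + 421819) = (-333769 + 271003)*415416 = -62766*415416 = -26074000656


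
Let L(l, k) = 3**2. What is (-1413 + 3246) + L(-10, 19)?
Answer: 1842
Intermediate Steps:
L(l, k) = 9
(-1413 + 3246) + L(-10, 19) = (-1413 + 3246) + 9 = 1833 + 9 = 1842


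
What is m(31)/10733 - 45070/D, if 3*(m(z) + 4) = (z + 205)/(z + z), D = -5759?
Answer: 44986014044/5748455271 ≈ 7.8258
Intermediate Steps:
m(z) = -4 + (205 + z)/(6*z) (m(z) = -4 + ((z + 205)/(z + z))/3 = -4 + ((205 + z)/((2*z)))/3 = -4 + ((205 + z)*(1/(2*z)))/3 = -4 + ((205 + z)/(2*z))/3 = -4 + (205 + z)/(6*z))
m(31)/10733 - 45070/D = ((⅙)*(205 - 23*31)/31)/10733 - 45070/(-5759) = ((⅙)*(1/31)*(205 - 713))*(1/10733) - 45070*(-1/5759) = ((⅙)*(1/31)*(-508))*(1/10733) + 45070/5759 = -254/93*1/10733 + 45070/5759 = -254/998169 + 45070/5759 = 44986014044/5748455271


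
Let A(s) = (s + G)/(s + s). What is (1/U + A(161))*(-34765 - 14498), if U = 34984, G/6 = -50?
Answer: 119769535701/5632424 ≈ 21264.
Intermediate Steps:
G = -300 (G = 6*(-50) = -300)
A(s) = (-300 + s)/(2*s) (A(s) = (s - 300)/(s + s) = (-300 + s)/((2*s)) = (-300 + s)*(1/(2*s)) = (-300 + s)/(2*s))
(1/U + A(161))*(-34765 - 14498) = (1/34984 + (1/2)*(-300 + 161)/161)*(-34765 - 14498) = (1/34984 + (1/2)*(1/161)*(-139))*(-49263) = (1/34984 - 139/322)*(-49263) = -2431227/5632424*(-49263) = 119769535701/5632424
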